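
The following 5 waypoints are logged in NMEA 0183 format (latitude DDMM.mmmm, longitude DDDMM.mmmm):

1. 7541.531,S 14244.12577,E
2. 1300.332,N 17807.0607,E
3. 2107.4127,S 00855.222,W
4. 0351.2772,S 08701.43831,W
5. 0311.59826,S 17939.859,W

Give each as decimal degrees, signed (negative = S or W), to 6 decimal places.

1. -75.692183, 142.735430
2. 13.005533, 178.117678
3. -21.123545, -8.920367
4. -3.854620, -87.023972
5. -3.193304, -179.664317

Point 1:
  φ: split at 2 digits → 75° and 41.531′; 75 + 41.531/60 = 75.6921833
  S ⇒ negate
  Longitude: split at 3 digits → 142° and 44.12577′; 142 + 44.12577/60 = 142.7354295
  E ⇒ keep positive
Point 2:
  Latitude: degrees = first 2 digits = 13, minutes = 0.332; 13 + 0.332/60 = 13.0055333
  N → positive
  Lon: split at 3 digits → 178° and 7.0607′; 178 + 7.0607/60 = 178.1176783
  E → positive
Point 3:
  φ: degrees = first 2 digits = 21, minutes = 7.4127; 21 + 7.4127/60 = 21.1235450
  hemisphere S, so the sign is −
  λ: degrees = first 3 digits = 8, minutes = 55.222; 8 + 55.222/60 = 8.9203667
  W ⇒ negate
Point 4:
  φ: split at 2 digits → 03° and 51.2772′; 3 + 51.2772/60 = 3.8546200
  hemisphere S, so the sign is −
  Lon: degrees = first 3 digits = 87, minutes = 1.43831; 87 + 1.43831/60 = 87.0239718
  W ⇒ negate
Point 5:
  Lat: degrees = first 2 digits = 3, minutes = 11.59826; 3 + 11.59826/60 = 3.1933043
  S ⇒ negate
  Longitude: degrees = first 3 digits = 179, minutes = 39.859; 179 + 39.859/60 = 179.6643167
  W → negative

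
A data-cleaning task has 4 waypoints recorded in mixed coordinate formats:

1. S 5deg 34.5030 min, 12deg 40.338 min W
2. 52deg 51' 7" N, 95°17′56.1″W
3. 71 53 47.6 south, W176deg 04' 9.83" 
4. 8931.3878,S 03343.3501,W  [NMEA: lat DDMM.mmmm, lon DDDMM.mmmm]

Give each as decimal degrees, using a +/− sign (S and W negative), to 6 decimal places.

Point 1:
  Lat: 34.503′ = 0.575050°; total 5.5750500
  S ⇒ negate
  λ: 12 + 40.338/60 = 12.6723000
  W → negative
Point 2:
  Lat: 52° + 51/60 + 7/3600 = 52 + 0.850000 + 0.001944 = 52.8519444
  N ⇒ keep positive
  Lon: 17′ + 56.1″ = 17.93500′; 95 + 17.93500/60 = 95.2989167
  W → negative
Point 3:
  Latitude: 71 + 53/60 + 47.6/3600 = 71.8965556
  hemisphere S, so the sign is −
  Longitude: 4′ + 9.83″ = 4.16383′; 176 + 4.16383/60 = 176.0693972
  W → negative
Point 4:
  Lat: degrees = first 2 digits = 89, minutes = 31.3878; 89 + 31.3878/60 = 89.5231300
  hemisphere S, so the sign is −
  λ: split at 3 digits → 033° and 43.3501′; 33 + 43.3501/60 = 33.7225017
  W → negative

1. -5.575050, -12.672300
2. 52.851944, -95.298917
3. -71.896556, -176.069397
4. -89.523130, -33.722502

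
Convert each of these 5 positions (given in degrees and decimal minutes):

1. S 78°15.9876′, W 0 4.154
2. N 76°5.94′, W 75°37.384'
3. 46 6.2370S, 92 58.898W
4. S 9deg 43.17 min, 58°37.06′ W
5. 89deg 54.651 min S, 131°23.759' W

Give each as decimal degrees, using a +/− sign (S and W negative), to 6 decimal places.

1. -78.266460, -0.069233
2. 76.099000, -75.623067
3. -46.103950, -92.981633
4. -9.719500, -58.617667
5. -89.910850, -131.395983

Point 1:
  Lat: 78 + 15.9876/60 = 78.2664600
  hemisphere S, so the sign is −
  Lon: 0 + 4.154/60 = 0.0692333
  hemisphere W, so the sign is −
Point 2:
  Latitude: 76 + 5.94/60 = 76.0990000
  N ⇒ keep positive
  Lon: 37.384′ = 0.623067°; total 75.6230667
  W ⇒ negate
Point 3:
  Latitude: 6.237′ = 0.103950°; total 46.1039500
  hemisphere S, so the sign is −
  λ: 58.898′ = 0.981633°; total 92.9816333
  W → negative
Point 4:
  Latitude: 9 + 43.17/60 = 9.7195000
  S → negative
  Longitude: 37.06′ = 0.617667°; total 58.6176667
  hemisphere W, so the sign is −
Point 5:
  Lat: 89 + 54.651/60 = 89.9108500
  hemisphere S, so the sign is −
  λ: 23.759′ = 0.395983°; total 131.3959833
  W ⇒ negate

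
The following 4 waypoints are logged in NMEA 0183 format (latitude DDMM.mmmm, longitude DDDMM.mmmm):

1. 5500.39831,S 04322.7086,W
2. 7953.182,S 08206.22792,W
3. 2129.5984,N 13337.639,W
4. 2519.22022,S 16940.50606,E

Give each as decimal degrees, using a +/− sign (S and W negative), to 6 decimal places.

1. -55.006639, -43.378477
2. -79.886367, -82.103799
3. 21.493307, -133.627317
4. -25.320337, 169.675101

Point 1:
  Lat: degrees = first 2 digits = 55, minutes = 0.39831; 55 + 0.39831/60 = 55.0066385
  S → negative
  Lon: split at 3 digits → 043° and 22.7086′; 43 + 22.7086/60 = 43.3784767
  W ⇒ negate
Point 2:
  Lat: degrees = first 2 digits = 79, minutes = 53.182; 79 + 53.182/60 = 79.8863667
  S → negative
  λ: split at 3 digits → 082° and 6.22792′; 82 + 6.22792/60 = 82.1037987
  W ⇒ negate
Point 3:
  φ: split at 2 digits → 21° and 29.5984′; 21 + 29.5984/60 = 21.4933067
  N ⇒ keep positive
  Lon: split at 3 digits → 133° and 37.639′; 133 + 37.639/60 = 133.6273167
  hemisphere W, so the sign is −
Point 4:
  Latitude: split at 2 digits → 25° and 19.22022′; 25 + 19.22022/60 = 25.3203370
  S → negative
  Lon: degrees = first 3 digits = 169, minutes = 40.50606; 169 + 40.50606/60 = 169.6751010
  E ⇒ keep positive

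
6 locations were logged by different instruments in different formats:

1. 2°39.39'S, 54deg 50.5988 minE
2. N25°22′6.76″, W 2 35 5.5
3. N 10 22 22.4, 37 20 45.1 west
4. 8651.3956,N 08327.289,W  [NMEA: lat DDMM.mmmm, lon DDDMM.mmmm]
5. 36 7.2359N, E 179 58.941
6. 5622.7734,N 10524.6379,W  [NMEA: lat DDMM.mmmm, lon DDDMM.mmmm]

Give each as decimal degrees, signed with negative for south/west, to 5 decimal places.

1. -2.65650, 54.84331
2. 25.36854, -2.58486
3. 10.37289, -37.34586
4. 86.85659, -83.45482
5. 36.12060, 179.98235
6. 56.37956, -105.41063

Point 1:
  Lat: 39.39′ = 0.656500°; total 2.656500
  S ⇒ negate
  Longitude: 54 + 50.5988/60 = 54.843313
  E ⇒ keep positive
Point 2:
  φ: 25 + 22/60 + 6.76/3600 = 25.368544
  N ⇒ keep positive
  Longitude: 2 + 35/60 + 5.5/3600 = 2.584861
  W ⇒ negate
Point 3:
  Latitude: 10 + 22/60 + 22.4/3600 = 10.372889
  N ⇒ keep positive
  Longitude: 37° + 20/60 + 45.1/3600 = 37 + 0.333333 + 0.012528 = 37.345861
  hemisphere W, so the sign is −
Point 4:
  φ: degrees = first 2 digits = 86, minutes = 51.3956; 86 + 51.3956/60 = 86.856593
  N → positive
  Longitude: degrees = first 3 digits = 83, minutes = 27.289; 83 + 27.289/60 = 83.454817
  hemisphere W, so the sign is −
Point 5:
  φ: 7.2359′ = 0.120598°; total 36.120598
  N ⇒ keep positive
  Longitude: 179 + 58.941/60 = 179.982350
  E ⇒ keep positive
Point 6:
  φ: degrees = first 2 digits = 56, minutes = 22.7734; 56 + 22.7734/60 = 56.379557
  N ⇒ keep positive
  Lon: degrees = first 3 digits = 105, minutes = 24.6379; 105 + 24.6379/60 = 105.410632
  W → negative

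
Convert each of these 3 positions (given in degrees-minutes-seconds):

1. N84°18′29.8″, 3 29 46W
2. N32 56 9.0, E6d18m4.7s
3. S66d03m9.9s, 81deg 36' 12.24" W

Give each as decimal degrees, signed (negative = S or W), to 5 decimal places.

Point 1:
  Latitude: 18′ + 29.8″ = 18.49667′; 84 + 18.49667/60 = 84.308278
  N ⇒ keep positive
  Longitude: 3 + 29/60 + 46/3600 = 3.496111
  W ⇒ negate
Point 2:
  φ: 32 + 56/60 + 9/3600 = 32.935833
  N ⇒ keep positive
  λ: 6° + 18/60 + 4.7/3600 = 6 + 0.300000 + 0.001306 = 6.301306
  E → positive
Point 3:
  Latitude: 66° + 3/60 + 9.9/3600 = 66 + 0.050000 + 0.002750 = 66.052750
  S → negative
  Longitude: 81 + 36/60 + 12.24/3600 = 81.603400
  W ⇒ negate

1. 84.30828, -3.49611
2. 32.93583, 6.30131
3. -66.05275, -81.60340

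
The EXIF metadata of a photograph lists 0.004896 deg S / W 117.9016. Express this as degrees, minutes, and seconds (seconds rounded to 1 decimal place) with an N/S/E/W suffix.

0°00′17.6″ S, 117°54′5.8″ W

φ: whole degrees 0; 0.29376′ → 0′ and 17.626″
Lon: 0.901600 × 60 = 54.09600′ → 54′, remainder × 60 = 5.760″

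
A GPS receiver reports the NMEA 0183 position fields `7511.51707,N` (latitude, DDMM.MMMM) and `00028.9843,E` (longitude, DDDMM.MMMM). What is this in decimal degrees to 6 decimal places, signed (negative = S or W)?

Lat: degrees = first 2 digits = 75, minutes = 11.51707; 75 + 11.51707/60 = 75.1919512
N → positive
Longitude: degrees = first 3 digits = 0, minutes = 28.9843; 0 + 28.9843/60 = 0.4830717
E → positive

75.191951, 0.483072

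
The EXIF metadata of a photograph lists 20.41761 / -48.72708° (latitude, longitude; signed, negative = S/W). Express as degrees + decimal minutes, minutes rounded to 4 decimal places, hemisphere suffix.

Lat: minutes = (20.417610 − 20) × 60 = 25.056600
Longitude is negative → W; |value| = 48.727080
Lon: 48° + 0.727080 × 60 = 48° 43.624800′

20° 25.0566′ N, 48° 43.6248′ W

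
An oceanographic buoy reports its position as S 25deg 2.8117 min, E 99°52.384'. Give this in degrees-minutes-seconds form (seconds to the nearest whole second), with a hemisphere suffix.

25°02′49″ S, 99°52′23″ E

Lat: 2.81170′ → 2′ and 0.81170 × 60 = 48.70″
Lon: fractional minutes 0.38400 × 60 = 23.04″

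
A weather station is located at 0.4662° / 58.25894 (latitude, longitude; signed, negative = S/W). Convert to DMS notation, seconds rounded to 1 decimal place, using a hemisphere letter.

φ: 0.466200° → 27.97200′; 0.97200 × 60 = 58.320″
λ: whole degrees 58; 15.53640′ → 15′ and 32.184″

0°27′58.3″ N, 58°15′32.2″ E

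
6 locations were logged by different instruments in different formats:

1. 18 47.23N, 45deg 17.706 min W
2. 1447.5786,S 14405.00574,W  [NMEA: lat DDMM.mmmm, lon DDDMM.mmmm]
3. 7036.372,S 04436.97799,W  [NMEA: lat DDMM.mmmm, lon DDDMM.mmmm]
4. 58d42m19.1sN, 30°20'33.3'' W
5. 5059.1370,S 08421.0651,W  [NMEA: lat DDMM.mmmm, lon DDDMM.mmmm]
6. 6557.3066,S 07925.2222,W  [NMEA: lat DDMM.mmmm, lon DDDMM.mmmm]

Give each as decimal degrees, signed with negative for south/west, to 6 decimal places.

Point 1:
  φ: 18 + 47.23/60 = 18.7871667
  N → positive
  Lon: 17.706′ = 0.295100°; total 45.2951000
  hemisphere W, so the sign is −
Point 2:
  Lat: split at 2 digits → 14° and 47.5786′; 14 + 47.5786/60 = 14.7929767
  S → negative
  Lon: split at 3 digits → 144° and 5.00574′; 144 + 5.00574/60 = 144.0834290
  W → negative
Point 3:
  Latitude: split at 2 digits → 70° and 36.372′; 70 + 36.372/60 = 70.6062000
  S ⇒ negate
  Longitude: degrees = first 3 digits = 44, minutes = 36.97799; 44 + 36.97799/60 = 44.6162998
  hemisphere W, so the sign is −
Point 4:
  Lat: 58° + 42/60 + 19.1/3600 = 58 + 0.700000 + 0.005306 = 58.7053056
  N → positive
  Lon: 20′ + 33.3″ = 20.55500′; 30 + 20.55500/60 = 30.3425833
  W → negative
Point 5:
  φ: degrees = first 2 digits = 50, minutes = 59.137; 50 + 59.137/60 = 50.9856167
  S → negative
  Lon: degrees = first 3 digits = 84, minutes = 21.0651; 84 + 21.0651/60 = 84.3510850
  W → negative
Point 6:
  φ: degrees = first 2 digits = 65, minutes = 57.3066; 65 + 57.3066/60 = 65.9551100
  S ⇒ negate
  λ: degrees = first 3 digits = 79, minutes = 25.2222; 79 + 25.2222/60 = 79.4203700
  W → negative

1. 18.787167, -45.295100
2. -14.792977, -144.083429
3. -70.606200, -44.616300
4. 58.705306, -30.342583
5. -50.985617, -84.351085
6. -65.955110, -79.420370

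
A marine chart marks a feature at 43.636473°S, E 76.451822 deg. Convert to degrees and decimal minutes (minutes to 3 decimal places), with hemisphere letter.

43° 38.188′ S, 76° 27.109′ E

Latitude: 43° + 0.636473 × 60 = 43° 38.18838′
Lon: fractional part 0.451822 → 27.10932 minutes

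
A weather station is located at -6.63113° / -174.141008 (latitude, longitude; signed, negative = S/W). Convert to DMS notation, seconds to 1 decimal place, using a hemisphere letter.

6°37′52.1″ S, 174°08′27.6″ W

Latitude is negative → S; |value| = 6.631130
φ: whole degrees 6; 37.86780′ → 37′ and 52.068″
Longitude is negative → W; |value| = 174.141008
Longitude: whole degrees 174; 8.46048′ → 8′ and 27.629″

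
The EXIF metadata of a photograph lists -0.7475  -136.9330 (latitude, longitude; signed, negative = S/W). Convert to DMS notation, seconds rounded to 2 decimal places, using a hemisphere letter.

Latitude is negative → S; |value| = 0.747500
Lat: 0.747500 × 60 = 44.85000′ → 44′, remainder × 60 = 51.0000″
Longitude is negative → W; |value| = 136.933000
Lon: whole degrees 136; 55.98000′ → 55′ and 58.8000″

0°44′51.00″ S, 136°55′58.80″ W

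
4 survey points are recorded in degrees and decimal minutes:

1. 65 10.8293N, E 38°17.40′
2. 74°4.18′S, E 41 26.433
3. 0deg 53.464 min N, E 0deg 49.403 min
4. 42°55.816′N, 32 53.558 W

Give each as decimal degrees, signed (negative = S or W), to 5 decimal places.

1. 65.18049, 38.29000
2. -74.06967, 41.44055
3. 0.89107, 0.82338
4. 42.93027, -32.89263

Point 1:
  Latitude: 10.8293′ = 0.180488°; total 65.180488
  N → positive
  Lon: 17.4′ = 0.290000°; total 38.290000
  E → positive
Point 2:
  Latitude: 4.18′ = 0.069667°; total 74.069667
  hemisphere S, so the sign is −
  Longitude: 26.433′ = 0.440550°; total 41.440550
  E ⇒ keep positive
Point 3:
  φ: 53.464′ = 0.891067°; total 0.891067
  N ⇒ keep positive
  Longitude: 49.403′ = 0.823383°; total 0.823383
  E ⇒ keep positive
Point 4:
  Lat: 42 + 55.816/60 = 42.930267
  N ⇒ keep positive
  λ: 53.558′ = 0.892633°; total 32.892633
  W ⇒ negate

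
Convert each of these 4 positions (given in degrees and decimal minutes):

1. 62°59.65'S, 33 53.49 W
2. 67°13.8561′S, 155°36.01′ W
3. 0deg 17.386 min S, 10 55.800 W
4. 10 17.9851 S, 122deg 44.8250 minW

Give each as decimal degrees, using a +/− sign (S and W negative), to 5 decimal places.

Point 1:
  Latitude: 62 + 59.65/60 = 62.994167
  S ⇒ negate
  λ: 53.49′ = 0.891500°; total 33.891500
  hemisphere W, so the sign is −
Point 2:
  φ: 13.8561′ = 0.230935°; total 67.230935
  S → negative
  Lon: 36.01′ = 0.600167°; total 155.600167
  W → negative
Point 3:
  φ: 17.386′ = 0.289767°; total 0.289767
  S → negative
  Lon: 10 + 55.8/60 = 10.930000
  W → negative
Point 4:
  Latitude: 17.9851′ = 0.299752°; total 10.299752
  hemisphere S, so the sign is −
  Lon: 44.825′ = 0.747083°; total 122.747083
  W → negative

1. -62.99417, -33.89150
2. -67.23094, -155.60017
3. -0.28977, -10.93000
4. -10.29975, -122.74708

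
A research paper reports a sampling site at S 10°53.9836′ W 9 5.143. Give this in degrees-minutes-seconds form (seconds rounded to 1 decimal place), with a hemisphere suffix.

10°53′59.0″ S, 9°05′8.6″ W

Latitude: 53.98360′ → 53′ and 0.98360 × 60 = 59.016″
Longitude: 5.14300′ → 5′ and 0.14300 × 60 = 8.580″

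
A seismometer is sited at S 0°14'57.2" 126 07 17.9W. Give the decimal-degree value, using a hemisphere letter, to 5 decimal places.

0.24922° S, 126.12164° W

Lat: 14′ + 57.2″ = 14.95333′; 0 + 14.95333/60 = 0.249222
Longitude: 126 + 7/60 + 17.9/3600 = 126.121639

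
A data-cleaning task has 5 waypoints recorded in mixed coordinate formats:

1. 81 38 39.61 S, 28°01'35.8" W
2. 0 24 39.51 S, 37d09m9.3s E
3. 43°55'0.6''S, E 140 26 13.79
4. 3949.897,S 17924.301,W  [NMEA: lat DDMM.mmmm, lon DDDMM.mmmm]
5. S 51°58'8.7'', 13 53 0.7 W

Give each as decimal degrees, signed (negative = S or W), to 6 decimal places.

1. -81.644336, -28.026611
2. -0.410975, 37.152583
3. -43.916833, 140.437164
4. -39.831617, -179.405017
5. -51.969083, -13.883528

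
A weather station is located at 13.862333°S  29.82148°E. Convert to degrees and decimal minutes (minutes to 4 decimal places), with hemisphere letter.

Lat: fractional part 0.862333 → 51.739980 minutes
λ: minutes = (29.821480 − 29) × 60 = 49.288800

13° 51.7400′ S, 29° 49.2888′ E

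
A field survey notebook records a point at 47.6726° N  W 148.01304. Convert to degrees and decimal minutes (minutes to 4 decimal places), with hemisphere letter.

47° 40.3560′ N, 148° 0.7824′ W

Latitude: fractional part 0.672600 → 40.356000 minutes
Longitude: fractional part 0.013040 → 0.782400 minutes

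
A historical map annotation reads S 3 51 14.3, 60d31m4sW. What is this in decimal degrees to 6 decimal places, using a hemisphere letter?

Latitude: 3° + 51/60 + 14.3/3600 = 3 + 0.850000 + 0.003972 = 3.8539722
Lon: 31′ + 4″ = 31.06667′; 60 + 31.06667/60 = 60.5177778

3.853972° S, 60.517778° W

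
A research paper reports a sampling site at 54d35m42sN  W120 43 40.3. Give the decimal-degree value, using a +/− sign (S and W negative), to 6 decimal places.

φ: 35′ + 42″ = 35.70000′; 54 + 35.70000/60 = 54.5950000
N ⇒ keep positive
Lon: 120 + 43/60 + 40.3/3600 = 120.7278611
W ⇒ negate

54.595000, -120.727861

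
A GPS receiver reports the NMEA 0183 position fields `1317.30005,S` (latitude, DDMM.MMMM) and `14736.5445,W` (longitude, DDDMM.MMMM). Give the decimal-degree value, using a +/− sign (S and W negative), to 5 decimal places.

-13.28833, -147.60908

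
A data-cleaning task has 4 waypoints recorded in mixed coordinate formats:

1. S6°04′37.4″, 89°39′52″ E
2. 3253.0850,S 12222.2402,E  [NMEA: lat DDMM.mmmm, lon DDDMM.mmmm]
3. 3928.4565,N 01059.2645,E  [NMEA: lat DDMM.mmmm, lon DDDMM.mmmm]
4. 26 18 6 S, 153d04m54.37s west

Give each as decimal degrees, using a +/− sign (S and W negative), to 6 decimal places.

1. -6.077056, 89.664444
2. -32.884750, 122.370670
3. 39.474275, 10.987742
4. -26.301667, -153.081769

Point 1:
  φ: 6° + 4/60 + 37.4/3600 = 6 + 0.066667 + 0.010389 = 6.0770556
  hemisphere S, so the sign is −
  Longitude: 89° + 39/60 + 52/3600 = 89 + 0.650000 + 0.014444 = 89.6644444
  E → positive
Point 2:
  Latitude: degrees = first 2 digits = 32, minutes = 53.085; 32 + 53.085/60 = 32.8847500
  hemisphere S, so the sign is −
  Lon: degrees = first 3 digits = 122, minutes = 22.2402; 122 + 22.2402/60 = 122.3706700
  E ⇒ keep positive
Point 3:
  φ: degrees = first 2 digits = 39, minutes = 28.4565; 39 + 28.4565/60 = 39.4742750
  N ⇒ keep positive
  Longitude: split at 3 digits → 010° and 59.2645′; 10 + 59.2645/60 = 10.9877417
  E → positive
Point 4:
  Lat: 26 + 18/60 + 6/3600 = 26.3016667
  S → negative
  λ: 153° + 4/60 + 54.37/3600 = 153 + 0.066667 + 0.015103 = 153.0817694
  W ⇒ negate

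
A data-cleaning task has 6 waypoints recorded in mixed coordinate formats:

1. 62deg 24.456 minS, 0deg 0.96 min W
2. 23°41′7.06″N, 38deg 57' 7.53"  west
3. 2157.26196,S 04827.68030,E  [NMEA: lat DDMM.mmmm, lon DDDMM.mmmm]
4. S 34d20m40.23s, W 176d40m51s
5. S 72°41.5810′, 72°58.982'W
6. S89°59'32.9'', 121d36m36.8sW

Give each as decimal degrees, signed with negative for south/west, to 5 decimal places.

Point 1:
  Lat: 24.456′ = 0.407600°; total 62.407600
  hemisphere S, so the sign is −
  Lon: 0.96′ = 0.016000°; total 0.016000
  hemisphere W, so the sign is −
Point 2:
  Lat: 23° + 41/60 + 7.06/3600 = 23 + 0.683333 + 0.001961 = 23.685294
  N ⇒ keep positive
  Longitude: 38° + 57/60 + 7.53/3600 = 38 + 0.950000 + 0.002092 = 38.952092
  W ⇒ negate
Point 3:
  Lat: degrees = first 2 digits = 21, minutes = 57.26196; 21 + 57.26196/60 = 21.954366
  hemisphere S, so the sign is −
  λ: degrees = first 3 digits = 48, minutes = 27.6803; 48 + 27.6803/60 = 48.461338
  E ⇒ keep positive
Point 4:
  φ: 34 + 20/60 + 40.23/3600 = 34.344508
  hemisphere S, so the sign is −
  Longitude: 176° + 40/60 + 51/3600 = 176 + 0.666667 + 0.014167 = 176.680833
  hemisphere W, so the sign is −
Point 5:
  φ: 41.581′ = 0.693017°; total 72.693017
  S ⇒ negate
  λ: 58.982′ = 0.983033°; total 72.983033
  W → negative
Point 6:
  Lat: 59′ + 32.9″ = 59.54833′; 89 + 59.54833/60 = 89.992472
  S ⇒ negate
  Longitude: 121 + 36/60 + 36.8/3600 = 121.610222
  W ⇒ negate

1. -62.40760, -0.01600
2. 23.68529, -38.95209
3. -21.95437, 48.46134
4. -34.34451, -176.68083
5. -72.69302, -72.98303
6. -89.99247, -121.61022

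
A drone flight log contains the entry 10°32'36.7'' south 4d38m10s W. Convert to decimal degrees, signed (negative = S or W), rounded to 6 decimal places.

-10.543528, -4.636111

Latitude: 10° + 32/60 + 36.7/3600 = 10 + 0.533333 + 0.010194 = 10.5435278
S → negative
Longitude: 4° + 38/60 + 10/3600 = 4 + 0.633333 + 0.002778 = 4.6361111
W → negative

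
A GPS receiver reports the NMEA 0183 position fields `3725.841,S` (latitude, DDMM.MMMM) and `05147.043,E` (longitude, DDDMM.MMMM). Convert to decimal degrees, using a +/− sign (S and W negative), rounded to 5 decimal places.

Lat: degrees = first 2 digits = 37, minutes = 25.841; 37 + 25.841/60 = 37.430683
S → negative
Lon: split at 3 digits → 051° and 47.043′; 51 + 47.043/60 = 51.784050
E ⇒ keep positive

-37.43068, 51.78405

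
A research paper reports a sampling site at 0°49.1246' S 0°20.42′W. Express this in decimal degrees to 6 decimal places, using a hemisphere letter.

φ: 0 + 49.1246/60 = 0.8187433
Lon: 0 + 20.42/60 = 0.3403333

0.818743° S, 0.340333° W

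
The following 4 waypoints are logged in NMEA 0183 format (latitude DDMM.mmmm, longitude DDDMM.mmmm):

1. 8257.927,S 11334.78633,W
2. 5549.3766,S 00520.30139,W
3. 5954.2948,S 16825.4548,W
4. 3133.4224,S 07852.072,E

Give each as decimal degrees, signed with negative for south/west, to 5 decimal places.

Point 1:
  φ: degrees = first 2 digits = 82, minutes = 57.927; 82 + 57.927/60 = 82.965450
  S → negative
  λ: degrees = first 3 digits = 113, minutes = 34.78633; 113 + 34.78633/60 = 113.579772
  W → negative
Point 2:
  Latitude: split at 2 digits → 55° and 49.3766′; 55 + 49.3766/60 = 55.822943
  S → negative
  Lon: split at 3 digits → 005° and 20.30139′; 5 + 20.30139/60 = 5.338357
  W ⇒ negate
Point 3:
  φ: split at 2 digits → 59° and 54.2948′; 59 + 54.2948/60 = 59.904913
  S ⇒ negate
  Lon: degrees = first 3 digits = 168, minutes = 25.4548; 168 + 25.4548/60 = 168.424247
  hemisphere W, so the sign is −
Point 4:
  Lat: split at 2 digits → 31° and 33.4224′; 31 + 33.4224/60 = 31.557040
  S → negative
  λ: degrees = first 3 digits = 78, minutes = 52.072; 78 + 52.072/60 = 78.867867
  E ⇒ keep positive

1. -82.96545, -113.57977
2. -55.82294, -5.33836
3. -59.90491, -168.42425
4. -31.55704, 78.86787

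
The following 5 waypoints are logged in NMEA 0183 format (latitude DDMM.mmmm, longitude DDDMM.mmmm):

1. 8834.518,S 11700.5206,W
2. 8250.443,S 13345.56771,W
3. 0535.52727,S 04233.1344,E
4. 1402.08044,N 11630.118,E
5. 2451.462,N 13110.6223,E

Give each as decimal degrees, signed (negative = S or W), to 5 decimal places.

Point 1:
  Lat: split at 2 digits → 88° and 34.518′; 88 + 34.518/60 = 88.575300
  S → negative
  Longitude: degrees = first 3 digits = 117, minutes = 0.5206; 117 + 0.5206/60 = 117.008677
  W ⇒ negate
Point 2:
  Latitude: degrees = first 2 digits = 82, minutes = 50.443; 82 + 50.443/60 = 82.840717
  hemisphere S, so the sign is −
  Lon: split at 3 digits → 133° and 45.56771′; 133 + 45.56771/60 = 133.759462
  W ⇒ negate
Point 3:
  Lat: split at 2 digits → 05° and 35.52727′; 5 + 35.52727/60 = 5.592121
  S ⇒ negate
  λ: degrees = first 3 digits = 42, minutes = 33.1344; 42 + 33.1344/60 = 42.552240
  E → positive
Point 4:
  φ: split at 2 digits → 14° and 2.08044′; 14 + 2.08044/60 = 14.034674
  N → positive
  Lon: degrees = first 3 digits = 116, minutes = 30.118; 116 + 30.118/60 = 116.501967
  E → positive
Point 5:
  Latitude: split at 2 digits → 24° and 51.462′; 24 + 51.462/60 = 24.857700
  N ⇒ keep positive
  λ: degrees = first 3 digits = 131, minutes = 10.6223; 131 + 10.6223/60 = 131.177038
  E ⇒ keep positive

1. -88.57530, -117.00868
2. -82.84072, -133.75946
3. -5.59212, 42.55224
4. 14.03467, 116.50197
5. 24.85770, 131.17704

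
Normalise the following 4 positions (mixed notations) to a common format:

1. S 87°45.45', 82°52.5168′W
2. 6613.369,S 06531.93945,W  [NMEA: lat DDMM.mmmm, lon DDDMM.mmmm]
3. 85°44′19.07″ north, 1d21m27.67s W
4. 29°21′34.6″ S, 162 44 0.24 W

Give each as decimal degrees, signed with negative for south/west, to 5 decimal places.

1. -87.75750, -82.87528
2. -66.22282, -65.53232
3. 85.73863, -1.35769
4. -29.35961, -162.73340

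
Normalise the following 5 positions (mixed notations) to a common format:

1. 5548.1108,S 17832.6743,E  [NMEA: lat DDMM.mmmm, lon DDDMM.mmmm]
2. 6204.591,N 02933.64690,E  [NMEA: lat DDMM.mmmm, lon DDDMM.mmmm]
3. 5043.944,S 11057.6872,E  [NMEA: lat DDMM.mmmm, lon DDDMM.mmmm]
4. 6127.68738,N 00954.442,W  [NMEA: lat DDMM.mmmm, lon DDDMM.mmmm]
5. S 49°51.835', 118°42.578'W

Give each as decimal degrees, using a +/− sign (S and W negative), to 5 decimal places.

Point 1:
  φ: split at 2 digits → 55° and 48.1108′; 55 + 48.1108/60 = 55.801847
  S ⇒ negate
  Lon: degrees = first 3 digits = 178, minutes = 32.6743; 178 + 32.6743/60 = 178.544572
  E → positive
Point 2:
  Latitude: split at 2 digits → 62° and 4.591′; 62 + 4.591/60 = 62.076517
  N ⇒ keep positive
  λ: degrees = first 3 digits = 29, minutes = 33.6469; 29 + 33.6469/60 = 29.560782
  E → positive
Point 3:
  Latitude: split at 2 digits → 50° and 43.944′; 50 + 43.944/60 = 50.732400
  hemisphere S, so the sign is −
  Lon: split at 3 digits → 110° and 57.6872′; 110 + 57.6872/60 = 110.961453
  E → positive
Point 4:
  Lat: degrees = first 2 digits = 61, minutes = 27.68738; 61 + 27.68738/60 = 61.461456
  N ⇒ keep positive
  Longitude: degrees = first 3 digits = 9, minutes = 54.442; 9 + 54.442/60 = 9.907367
  W ⇒ negate
Point 5:
  Lat: 51.835′ = 0.863917°; total 49.863917
  hemisphere S, so the sign is −
  Lon: 118 + 42.578/60 = 118.709633
  W → negative

1. -55.80185, 178.54457
2. 62.07652, 29.56078
3. -50.73240, 110.96145
4. 61.46146, -9.90737
5. -49.86392, -118.70963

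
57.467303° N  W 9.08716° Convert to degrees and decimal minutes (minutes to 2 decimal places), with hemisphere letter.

57° 28.04′ N, 9° 5.23′ W

Latitude: fractional part 0.467303 → 28.0382 minutes
Longitude: fractional part 0.087160 → 5.2296 minutes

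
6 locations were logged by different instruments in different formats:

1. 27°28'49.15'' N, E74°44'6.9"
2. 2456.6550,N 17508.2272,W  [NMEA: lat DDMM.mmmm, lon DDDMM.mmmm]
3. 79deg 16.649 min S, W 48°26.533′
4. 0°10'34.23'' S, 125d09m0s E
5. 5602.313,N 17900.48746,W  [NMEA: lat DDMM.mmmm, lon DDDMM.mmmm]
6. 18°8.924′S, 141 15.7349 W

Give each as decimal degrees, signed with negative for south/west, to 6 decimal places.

Point 1:
  Lat: 28′ + 49.15″ = 28.81917′; 27 + 28.81917/60 = 27.4803194
  N ⇒ keep positive
  Lon: 74 + 44/60 + 6.9/3600 = 74.7352500
  E → positive
Point 2:
  Latitude: split at 2 digits → 24° and 56.655′; 24 + 56.655/60 = 24.9442500
  N → positive
  λ: split at 3 digits → 175° and 8.2272′; 175 + 8.2272/60 = 175.1371200
  W ⇒ negate
Point 3:
  Latitude: 79 + 16.649/60 = 79.2774833
  S ⇒ negate
  Longitude: 48 + 26.533/60 = 48.4422167
  W ⇒ negate
Point 4:
  Lat: 0° + 10/60 + 34.23/3600 = 0 + 0.166667 + 0.009508 = 0.1761750
  S → negative
  Lon: 9′ + 0″ = 9.00000′; 125 + 9.00000/60 = 125.1500000
  E ⇒ keep positive
Point 5:
  Lat: split at 2 digits → 56° and 2.313′; 56 + 2.313/60 = 56.0385500
  N ⇒ keep positive
  Longitude: degrees = first 3 digits = 179, minutes = 0.48746; 179 + 0.48746/60 = 179.0081243
  W → negative
Point 6:
  Latitude: 18 + 8.924/60 = 18.1487333
  hemisphere S, so the sign is −
  Lon: 141 + 15.7349/60 = 141.2622483
  W → negative

1. 27.480319, 74.735250
2. 24.944250, -175.137120
3. -79.277483, -48.442217
4. -0.176175, 125.150000
5. 56.038550, -179.008124
6. -18.148733, -141.262248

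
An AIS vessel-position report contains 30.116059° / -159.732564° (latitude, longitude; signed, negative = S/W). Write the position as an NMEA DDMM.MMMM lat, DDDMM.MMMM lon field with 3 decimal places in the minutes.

Latitude: fractional part 0.116059 → 6.96354 minutes
Longitude is negative → W; |value| = 159.732564
Lon: fractional part 0.732564 → 43.95384 minutes

3006.964,N / 15943.954,W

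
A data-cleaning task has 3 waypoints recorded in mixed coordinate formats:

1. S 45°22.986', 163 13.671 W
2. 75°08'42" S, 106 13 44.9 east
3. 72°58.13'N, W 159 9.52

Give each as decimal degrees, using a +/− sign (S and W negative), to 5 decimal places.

Point 1:
  φ: 45 + 22.986/60 = 45.383100
  S ⇒ negate
  λ: 163 + 13.671/60 = 163.227850
  hemisphere W, so the sign is −
Point 2:
  Latitude: 8′ + 42″ = 8.70000′; 75 + 8.70000/60 = 75.145000
  hemisphere S, so the sign is −
  λ: 106 + 13/60 + 44.9/3600 = 106.229139
  E ⇒ keep positive
Point 3:
  φ: 58.13′ = 0.968833°; total 72.968833
  N ⇒ keep positive
  λ: 9.52′ = 0.158667°; total 159.158667
  W ⇒ negate

1. -45.38310, -163.22785
2. -75.14500, 106.22914
3. 72.96883, -159.15867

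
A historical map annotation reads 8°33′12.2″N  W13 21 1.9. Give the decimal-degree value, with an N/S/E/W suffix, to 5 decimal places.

Latitude: 8 + 33/60 + 12.2/3600 = 8.553389
Lon: 13° + 21/60 + 1.9/3600 = 13 + 0.350000 + 0.000528 = 13.350528

8.55339° N, 13.35053° W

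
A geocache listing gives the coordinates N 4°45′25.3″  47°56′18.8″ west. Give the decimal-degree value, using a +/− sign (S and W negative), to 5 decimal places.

4.75703, -47.93856

Latitude: 45′ + 25.3″ = 45.42167′; 4 + 45.42167/60 = 4.757028
N ⇒ keep positive
Lon: 47 + 56/60 + 18.8/3600 = 47.938556
W → negative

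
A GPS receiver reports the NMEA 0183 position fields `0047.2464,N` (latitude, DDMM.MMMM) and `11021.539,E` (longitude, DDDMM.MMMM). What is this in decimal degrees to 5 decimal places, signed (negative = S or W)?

Latitude: split at 2 digits → 00° and 47.2464′; 0 + 47.2464/60 = 0.787440
N → positive
Lon: split at 3 digits → 110° and 21.539′; 110 + 21.539/60 = 110.358983
E ⇒ keep positive

0.78744, 110.35898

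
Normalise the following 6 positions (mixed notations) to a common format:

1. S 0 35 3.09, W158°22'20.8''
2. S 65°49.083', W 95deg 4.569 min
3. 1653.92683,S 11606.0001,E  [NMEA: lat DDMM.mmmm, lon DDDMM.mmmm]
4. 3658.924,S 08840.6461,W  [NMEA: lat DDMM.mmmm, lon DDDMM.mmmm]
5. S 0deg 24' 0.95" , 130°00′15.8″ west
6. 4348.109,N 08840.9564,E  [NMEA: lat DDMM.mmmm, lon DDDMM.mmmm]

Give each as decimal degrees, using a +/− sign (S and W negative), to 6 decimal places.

1. -0.584192, -158.372444
2. -65.818050, -95.076150
3. -16.898781, 116.100002
4. -36.982067, -88.677435
5. -0.400264, -130.004389
6. 43.801817, 88.682607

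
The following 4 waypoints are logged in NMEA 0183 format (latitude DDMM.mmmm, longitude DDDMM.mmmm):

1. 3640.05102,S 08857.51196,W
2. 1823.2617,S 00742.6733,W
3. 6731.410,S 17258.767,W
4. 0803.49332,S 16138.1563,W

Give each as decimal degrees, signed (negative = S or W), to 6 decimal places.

1. -36.667517, -88.958533
2. -18.387695, -7.711222
3. -67.523500, -172.979450
4. -8.058222, -161.635938

Point 1:
  Lat: degrees = first 2 digits = 36, minutes = 40.05102; 36 + 40.05102/60 = 36.6675170
  S → negative
  λ: degrees = first 3 digits = 88, minutes = 57.51196; 88 + 57.51196/60 = 88.9585327
  W → negative
Point 2:
  Latitude: split at 2 digits → 18° and 23.2617′; 18 + 23.2617/60 = 18.3876950
  S ⇒ negate
  Lon: split at 3 digits → 007° and 42.6733′; 7 + 42.6733/60 = 7.7112217
  hemisphere W, so the sign is −
Point 3:
  Latitude: split at 2 digits → 67° and 31.41′; 67 + 31.41/60 = 67.5235000
  S ⇒ negate
  Lon: degrees = first 3 digits = 172, minutes = 58.767; 172 + 58.767/60 = 172.9794500
  hemisphere W, so the sign is −
Point 4:
  φ: split at 2 digits → 08° and 3.49332′; 8 + 3.49332/60 = 8.0582220
  S → negative
  Lon: split at 3 digits → 161° and 38.1563′; 161 + 38.1563/60 = 161.6359383
  hemisphere W, so the sign is −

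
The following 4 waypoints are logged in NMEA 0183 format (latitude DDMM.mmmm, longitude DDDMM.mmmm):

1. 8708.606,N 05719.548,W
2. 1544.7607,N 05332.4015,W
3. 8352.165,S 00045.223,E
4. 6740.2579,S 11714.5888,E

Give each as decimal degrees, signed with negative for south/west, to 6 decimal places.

Point 1:
  Lat: split at 2 digits → 87° and 8.606′; 87 + 8.606/60 = 87.1434333
  N ⇒ keep positive
  Longitude: split at 3 digits → 057° and 19.548′; 57 + 19.548/60 = 57.3258000
  W ⇒ negate
Point 2:
  Lat: degrees = first 2 digits = 15, minutes = 44.7607; 15 + 44.7607/60 = 15.7460117
  N ⇒ keep positive
  Lon: degrees = first 3 digits = 53, minutes = 32.4015; 53 + 32.4015/60 = 53.5400250
  hemisphere W, so the sign is −
Point 3:
  Latitude: degrees = first 2 digits = 83, minutes = 52.165; 83 + 52.165/60 = 83.8694167
  S ⇒ negate
  Longitude: split at 3 digits → 000° and 45.223′; 0 + 45.223/60 = 0.7537167
  E → positive
Point 4:
  Latitude: degrees = first 2 digits = 67, minutes = 40.2579; 67 + 40.2579/60 = 67.6709650
  S ⇒ negate
  Longitude: split at 3 digits → 117° and 14.5888′; 117 + 14.5888/60 = 117.2431467
  E ⇒ keep positive

1. 87.143433, -57.325800
2. 15.746012, -53.540025
3. -83.869417, 0.753717
4. -67.670965, 117.243147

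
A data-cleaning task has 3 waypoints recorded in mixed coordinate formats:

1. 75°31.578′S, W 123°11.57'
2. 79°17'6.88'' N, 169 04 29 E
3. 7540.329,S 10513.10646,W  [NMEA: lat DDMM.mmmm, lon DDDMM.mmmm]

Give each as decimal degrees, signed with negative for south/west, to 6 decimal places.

1. -75.526300, -123.192833
2. 79.285244, 169.074722
3. -75.672150, -105.218441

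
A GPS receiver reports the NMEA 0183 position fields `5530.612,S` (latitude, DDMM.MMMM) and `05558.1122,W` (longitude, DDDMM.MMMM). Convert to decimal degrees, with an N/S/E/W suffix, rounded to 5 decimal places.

55.51020° S, 55.96854° W

Lat: degrees = first 2 digits = 55, minutes = 30.612; 55 + 30.612/60 = 55.510200
Longitude: degrees = first 3 digits = 55, minutes = 58.1122; 55 + 58.1122/60 = 55.968537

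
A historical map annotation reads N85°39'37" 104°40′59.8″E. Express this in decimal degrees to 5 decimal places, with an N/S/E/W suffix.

85.66028° N, 104.68328° E

φ: 85 + 39/60 + 37/3600 = 85.660278
Lon: 104 + 40/60 + 59.8/3600 = 104.683278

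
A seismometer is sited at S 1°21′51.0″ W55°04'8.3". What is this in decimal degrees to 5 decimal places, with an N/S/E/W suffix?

1.36417° S, 55.06897° W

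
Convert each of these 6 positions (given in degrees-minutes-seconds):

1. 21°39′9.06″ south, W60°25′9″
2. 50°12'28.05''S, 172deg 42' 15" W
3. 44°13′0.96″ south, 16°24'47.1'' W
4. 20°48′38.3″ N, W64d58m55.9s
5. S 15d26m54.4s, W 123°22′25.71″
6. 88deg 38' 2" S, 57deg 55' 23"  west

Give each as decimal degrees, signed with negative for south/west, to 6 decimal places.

Point 1:
  Latitude: 21° + 39/60 + 9.06/3600 = 21 + 0.650000 + 0.002517 = 21.6525167
  S ⇒ negate
  Lon: 60 + 25/60 + 9/3600 = 60.4191667
  hemisphere W, so the sign is −
Point 2:
  Lat: 50° + 12/60 + 28.05/3600 = 50 + 0.200000 + 0.007792 = 50.2077917
  S → negative
  λ: 42′ + 15″ = 42.25000′; 172 + 42.25000/60 = 172.7041667
  W ⇒ negate
Point 3:
  Lat: 44 + 13/60 + 0.96/3600 = 44.2169333
  S → negative
  λ: 16° + 24/60 + 47.1/3600 = 16 + 0.400000 + 0.013083 = 16.4130833
  W → negative
Point 4:
  φ: 20° + 48/60 + 38.3/3600 = 20 + 0.800000 + 0.010639 = 20.8106389
  N → positive
  λ: 64 + 58/60 + 55.9/3600 = 64.9821944
  W → negative
Point 5:
  φ: 15 + 26/60 + 54.4/3600 = 15.4484444
  S → negative
  Lon: 123 + 22/60 + 25.71/3600 = 123.3738083
  W → negative
Point 6:
  Lat: 88° + 38/60 + 2/3600 = 88 + 0.633333 + 0.000556 = 88.6338889
  S → negative
  Longitude: 57° + 55/60 + 23/3600 = 57 + 0.916667 + 0.006389 = 57.9230556
  W ⇒ negate

1. -21.652517, -60.419167
2. -50.207792, -172.704167
3. -44.216933, -16.413083
4. 20.810639, -64.982194
5. -15.448444, -123.373808
6. -88.633889, -57.923056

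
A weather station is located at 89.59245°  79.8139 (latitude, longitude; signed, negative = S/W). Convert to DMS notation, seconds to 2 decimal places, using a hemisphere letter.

Lat: whole degrees 89; 35.54700′ → 35′ and 32.8200″
λ: 0.813900 × 60 = 48.83400′ → 48′, remainder × 60 = 50.0400″

89°35′32.82″ N, 79°48′50.04″ E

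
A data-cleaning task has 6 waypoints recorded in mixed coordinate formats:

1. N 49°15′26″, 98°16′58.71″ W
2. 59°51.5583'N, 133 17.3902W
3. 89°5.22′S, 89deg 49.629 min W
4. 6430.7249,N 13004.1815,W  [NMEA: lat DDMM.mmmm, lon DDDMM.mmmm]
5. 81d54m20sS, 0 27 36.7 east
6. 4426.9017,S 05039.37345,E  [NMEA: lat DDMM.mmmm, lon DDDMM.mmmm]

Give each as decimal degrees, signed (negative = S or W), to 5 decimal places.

Point 1:
  Latitude: 15′ + 26″ = 15.43333′; 49 + 15.43333/60 = 49.257222
  N ⇒ keep positive
  Lon: 16′ + 58.71″ = 16.97850′; 98 + 16.97850/60 = 98.282975
  W → negative
Point 2:
  Latitude: 51.5583′ = 0.859305°; total 59.859305
  N → positive
  λ: 17.3902′ = 0.289837°; total 133.289837
  hemisphere W, so the sign is −
Point 3:
  Lat: 89 + 5.22/60 = 89.087000
  S ⇒ negate
  Longitude: 49.629′ = 0.827150°; total 89.827150
  W ⇒ negate
Point 4:
  Lat: split at 2 digits → 64° and 30.7249′; 64 + 30.7249/60 = 64.512082
  N ⇒ keep positive
  λ: degrees = first 3 digits = 130, minutes = 4.1815; 130 + 4.1815/60 = 130.069692
  W ⇒ negate
Point 5:
  Latitude: 54′ + 20″ = 54.33333′; 81 + 54.33333/60 = 81.905556
  S ⇒ negate
  Longitude: 27′ + 36.7″ = 27.61167′; 0 + 27.61167/60 = 0.460194
  E → positive
Point 6:
  Lat: degrees = first 2 digits = 44, minutes = 26.9017; 44 + 26.9017/60 = 44.448362
  hemisphere S, so the sign is −
  Longitude: split at 3 digits → 050° and 39.37345′; 50 + 39.37345/60 = 50.656224
  E ⇒ keep positive

1. 49.25722, -98.28298
2. 59.85931, -133.28984
3. -89.08700, -89.82715
4. 64.51208, -130.06969
5. -81.90556, 0.46019
6. -44.44836, 50.65622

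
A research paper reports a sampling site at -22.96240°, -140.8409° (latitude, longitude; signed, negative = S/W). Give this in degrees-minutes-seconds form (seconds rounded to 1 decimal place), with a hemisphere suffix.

Latitude is negative → S; |value| = 22.962400
φ: whole degrees 22; 57.74400′ → 57′ and 44.640″
Longitude is negative → W; |value| = 140.840900
λ: 0.840900 × 60 = 50.45400′ → 50′, remainder × 60 = 27.240″

22°57′44.6″ S, 140°50′27.2″ W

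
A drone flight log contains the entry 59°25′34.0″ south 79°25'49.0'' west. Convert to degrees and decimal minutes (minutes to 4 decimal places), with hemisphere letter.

φ: 25 + 34/60 = 25.566667′
λ: 25 + 49/60 = 25.816667′

59° 25.5667′ S, 79° 25.8167′ W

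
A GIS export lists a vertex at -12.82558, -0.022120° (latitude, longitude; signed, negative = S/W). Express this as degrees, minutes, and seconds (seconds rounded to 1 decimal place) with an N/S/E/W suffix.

Latitude is negative → S; |value| = 12.825580
Lat: whole degrees 12; 49.53480′ → 49′ and 32.088″
Longitude is negative → W; |value| = 0.022120
Lon: 0.022120° → 1.32720′; 0.32720 × 60 = 19.632″

12°49′32.1″ S, 0°01′19.6″ W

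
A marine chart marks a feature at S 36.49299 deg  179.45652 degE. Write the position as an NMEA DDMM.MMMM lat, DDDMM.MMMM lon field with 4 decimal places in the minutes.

3629.5794,S / 17927.3912,E

Lat: minutes = (36.492990 − 36) × 60 = 29.579400
Lon: 179° + 0.456520 × 60 = 179° 27.391200′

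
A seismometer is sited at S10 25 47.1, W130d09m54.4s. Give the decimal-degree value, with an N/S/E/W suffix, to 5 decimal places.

10.42975° S, 130.16511° W

φ: 10 + 25/60 + 47.1/3600 = 10.429750
Lon: 9′ + 54.4″ = 9.90667′; 130 + 9.90667/60 = 130.165111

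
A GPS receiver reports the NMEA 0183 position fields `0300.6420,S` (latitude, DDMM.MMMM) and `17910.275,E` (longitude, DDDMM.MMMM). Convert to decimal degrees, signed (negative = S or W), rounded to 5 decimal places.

Latitude: split at 2 digits → 03° and 0.642′; 3 + 0.642/60 = 3.010700
S → negative
λ: degrees = first 3 digits = 179, minutes = 10.275; 179 + 10.275/60 = 179.171250
E ⇒ keep positive

-3.01070, 179.17125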